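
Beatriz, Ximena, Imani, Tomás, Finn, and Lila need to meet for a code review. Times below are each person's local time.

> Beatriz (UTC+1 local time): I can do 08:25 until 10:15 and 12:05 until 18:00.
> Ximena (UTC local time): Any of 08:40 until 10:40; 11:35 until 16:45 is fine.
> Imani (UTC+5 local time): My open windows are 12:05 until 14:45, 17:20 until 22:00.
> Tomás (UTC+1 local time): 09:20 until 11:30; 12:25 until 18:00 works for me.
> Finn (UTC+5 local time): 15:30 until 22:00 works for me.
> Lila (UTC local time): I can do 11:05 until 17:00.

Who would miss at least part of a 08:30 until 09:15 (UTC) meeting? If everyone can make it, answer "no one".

Finn, Lila, Ximena

Beatriz in UTC: 07:25-09:15, 11:05-17:00 (subtract 1h to convert from UTC+1).
Ximena in UTC: 08:40-10:40, 11:35-16:45.
Imani in UTC: 07:05-09:45, 12:20-17:00 (subtract 5h to convert from UTC+5).
Tomás in UTC: 08:20-10:30, 11:25-17:00 (subtract 1h to convert from UTC+1).
Finn in UTC: 10:30-17:00 (subtract 5h to convert from UTC+5).
Lila in UTC: 11:05-17:00.
Beatriz: free for 08:30-09:15. Ximena: not fully free for 08:30-09:15. Imani: free for 08:30-09:15. Tomás: free for 08:30-09:15. Finn: not fully free for 08:30-09:15. Lila: not fully free for 08:30-09:15.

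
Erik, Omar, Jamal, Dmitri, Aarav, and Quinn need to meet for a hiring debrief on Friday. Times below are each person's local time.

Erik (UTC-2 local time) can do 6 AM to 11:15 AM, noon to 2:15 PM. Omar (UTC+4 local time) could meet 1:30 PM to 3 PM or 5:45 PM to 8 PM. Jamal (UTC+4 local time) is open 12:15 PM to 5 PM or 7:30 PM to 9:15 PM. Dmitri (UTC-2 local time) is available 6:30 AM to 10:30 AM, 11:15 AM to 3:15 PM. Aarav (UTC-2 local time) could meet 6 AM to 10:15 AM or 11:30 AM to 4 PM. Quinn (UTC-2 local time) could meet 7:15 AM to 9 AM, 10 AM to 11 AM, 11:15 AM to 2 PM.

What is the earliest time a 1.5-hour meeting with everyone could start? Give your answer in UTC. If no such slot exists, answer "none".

09:30

Erik in UTC: 08:00-13:15, 14:00-16:15 (add 2h to convert from UTC-2).
Omar in UTC: 09:30-11:00, 13:45-16:00 (subtract 4h to convert from UTC+4).
Jamal in UTC: 08:15-13:00, 15:30-17:15 (subtract 4h to convert from UTC+4).
Dmitri in UTC: 08:30-12:30, 13:15-17:15 (add 2h to convert from UTC-2).
Aarav in UTC: 08:00-12:15, 13:30-18:00 (add 2h to convert from UTC-2).
Quinn in UTC: 09:15-11:00, 12:00-13:00, 13:15-16:00 (add 2h to convert from UTC-2).
Erik ∩ Omar: 09:30-11:00, 14:00-16:00.
Erik ∩ Omar ∩ Jamal: 09:30-11:00, 15:30-16:00.
Erik ∩ Omar ∩ Jamal ∩ Dmitri: 09:30-11:00, 15:30-16:00.
Erik ∩ Omar ∩ Jamal ∩ Dmitri ∩ Aarav: 09:30-11:00, 15:30-16:00.
Erik ∩ Omar ∩ Jamal ∩ Dmitri ∩ Aarav ∩ Quinn: 09:30-11:00, 15:30-16:00.
The first common window of at least 90 minutes is 09:30-11:00, so the earliest start is 09:30.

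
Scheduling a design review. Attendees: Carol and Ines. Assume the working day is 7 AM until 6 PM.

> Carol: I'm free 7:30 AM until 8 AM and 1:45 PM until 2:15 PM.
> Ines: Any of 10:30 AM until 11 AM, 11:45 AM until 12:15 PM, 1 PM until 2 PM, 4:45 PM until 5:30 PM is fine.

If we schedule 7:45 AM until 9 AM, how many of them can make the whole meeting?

nobody can make the full 07:45-09:00 slot — that's 0.

0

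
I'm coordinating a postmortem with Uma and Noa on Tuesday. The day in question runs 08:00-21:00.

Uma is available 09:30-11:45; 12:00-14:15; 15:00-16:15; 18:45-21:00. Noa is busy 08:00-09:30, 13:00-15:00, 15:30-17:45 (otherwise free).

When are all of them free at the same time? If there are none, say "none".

Uma free: 09:30-11:45, 12:00-14:15, 15:00-16:15, 18:45-21:00.
Noa free: 09:30-13:00, 15:00-15:30, 17:45-21:00 (invert busy blocks within the working day).
Uma ∩ Noa: 09:30-11:45, 12:00-13:00, 15:00-15:30, 18:45-21:00.
So the common availability across everyone is 09:30-11:45, 12:00-13:00, 15:00-15:30, 18:45-21:00.

09:30-11:45, 12:00-13:00, 15:00-15:30, 18:45-21:00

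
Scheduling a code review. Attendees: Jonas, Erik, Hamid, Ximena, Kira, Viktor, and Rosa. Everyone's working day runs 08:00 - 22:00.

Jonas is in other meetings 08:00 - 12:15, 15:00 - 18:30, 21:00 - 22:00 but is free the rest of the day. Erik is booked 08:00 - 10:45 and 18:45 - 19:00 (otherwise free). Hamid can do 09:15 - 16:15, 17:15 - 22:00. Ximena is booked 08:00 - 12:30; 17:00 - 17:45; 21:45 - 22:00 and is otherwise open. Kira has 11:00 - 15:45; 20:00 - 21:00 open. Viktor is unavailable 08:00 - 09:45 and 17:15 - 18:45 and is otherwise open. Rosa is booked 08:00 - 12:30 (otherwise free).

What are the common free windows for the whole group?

Jonas free: 12:15-15:00, 18:30-21:00 (invert busy blocks within the working day).
Erik free: 10:45-18:45, 19:00-22:00 (invert busy blocks within the working day).
Hamid free: 09:15-16:15, 17:15-22:00.
Ximena free: 12:30-17:00, 17:45-21:45 (invert busy blocks within the working day).
Kira free: 11:00-15:45, 20:00-21:00.
Viktor free: 09:45-17:15, 18:45-22:00 (invert busy blocks within the working day).
Rosa free: 12:30-22:00 (invert busy blocks within the working day).
Jonas ∩ Erik: 12:15-15:00, 18:30-18:45, 19:00-21:00.
Jonas ∩ Erik ∩ Hamid: 12:15-15:00, 18:30-18:45, 19:00-21:00.
Jonas ∩ Erik ∩ Hamid ∩ Ximena: 12:30-15:00, 18:30-18:45, 19:00-21:00.
Jonas ∩ Erik ∩ Hamid ∩ Ximena ∩ Kira: 12:30-15:00, 20:00-21:00.
Jonas ∩ Erik ∩ Hamid ∩ Ximena ∩ Kira ∩ Viktor: 12:30-15:00, 20:00-21:00.
Jonas ∩ Erik ∩ Hamid ∩ Ximena ∩ Kira ∩ Viktor ∩ Rosa: 12:30-15:00, 20:00-21:00.

12:30-15:00, 20:00-21:00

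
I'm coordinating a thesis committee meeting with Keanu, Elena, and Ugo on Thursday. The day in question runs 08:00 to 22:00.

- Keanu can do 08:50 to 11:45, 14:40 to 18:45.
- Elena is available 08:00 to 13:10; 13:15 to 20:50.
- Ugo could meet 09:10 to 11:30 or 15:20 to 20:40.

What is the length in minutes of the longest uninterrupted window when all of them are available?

Keanu ∩ Elena: 08:50-11:45, 14:40-18:45.
Keanu ∩ Elena ∩ Ugo: 09:10-11:30, 15:20-18:45.
So the common availability across everyone is 09:10-11:30, 15:20-18:45.
The longest is 15:20-18:45 at 205 minutes.

205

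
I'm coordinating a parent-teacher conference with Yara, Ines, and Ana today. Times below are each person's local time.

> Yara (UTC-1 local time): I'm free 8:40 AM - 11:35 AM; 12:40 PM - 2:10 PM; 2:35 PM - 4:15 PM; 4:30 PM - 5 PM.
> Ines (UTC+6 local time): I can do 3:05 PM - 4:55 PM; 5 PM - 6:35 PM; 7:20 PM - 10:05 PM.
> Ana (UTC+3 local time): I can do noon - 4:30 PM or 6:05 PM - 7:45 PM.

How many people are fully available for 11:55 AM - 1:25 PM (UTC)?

Yara in UTC: 09:40-12:35, 13:40-15:10, 15:35-17:15, 17:30-18:00 (add 1h to convert from UTC-1).
Ines in UTC: 09:05-10:55, 11:00-12:35, 13:20-16:05 (subtract 6h to convert from UTC+6).
Ana in UTC: 09:00-13:30, 15:05-16:45 (subtract 3h to convert from UTC+3).
Ana can make the full 11:55-13:25 slot — that's 1.

1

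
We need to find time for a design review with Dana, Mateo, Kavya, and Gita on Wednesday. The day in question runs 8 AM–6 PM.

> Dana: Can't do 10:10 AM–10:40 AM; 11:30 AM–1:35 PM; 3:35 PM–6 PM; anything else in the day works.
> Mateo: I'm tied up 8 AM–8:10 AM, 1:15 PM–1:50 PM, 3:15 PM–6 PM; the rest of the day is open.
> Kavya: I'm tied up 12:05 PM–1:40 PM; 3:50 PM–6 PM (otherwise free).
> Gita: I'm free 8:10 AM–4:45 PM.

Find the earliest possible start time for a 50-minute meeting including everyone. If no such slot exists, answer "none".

08:10

Dana free: 08:00-10:10, 10:40-11:30, 13:35-15:35 (invert busy blocks within the working day).
Mateo free: 08:10-13:15, 13:50-15:15 (invert busy blocks within the working day).
Kavya free: 08:00-12:05, 13:40-15:50 (invert busy blocks within the working day).
Gita free: 08:10-16:45.
Dana ∩ Mateo: 08:10-10:10, 10:40-11:30, 13:50-15:15.
Dana ∩ Mateo ∩ Kavya: 08:10-10:10, 10:40-11:30, 13:50-15:15.
Dana ∩ Mateo ∩ Kavya ∩ Gita: 08:10-10:10, 10:40-11:30, 13:50-15:15.
The first common window of at least 50 minutes is 08:10-10:10, so the earliest start is 08:10.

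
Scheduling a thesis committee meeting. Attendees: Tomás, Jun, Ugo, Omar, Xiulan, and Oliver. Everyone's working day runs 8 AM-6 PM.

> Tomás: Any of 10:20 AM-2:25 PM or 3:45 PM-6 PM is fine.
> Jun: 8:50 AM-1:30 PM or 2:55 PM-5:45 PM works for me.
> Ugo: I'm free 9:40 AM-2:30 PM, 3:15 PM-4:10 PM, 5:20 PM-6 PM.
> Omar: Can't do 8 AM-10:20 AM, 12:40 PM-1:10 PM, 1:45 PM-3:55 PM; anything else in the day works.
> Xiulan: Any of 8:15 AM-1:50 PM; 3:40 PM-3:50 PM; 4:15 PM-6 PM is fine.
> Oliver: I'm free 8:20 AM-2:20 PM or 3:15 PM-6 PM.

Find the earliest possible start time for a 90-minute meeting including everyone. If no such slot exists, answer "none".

10:20

Tomás free: 10:20-14:25, 15:45-18:00.
Jun free: 08:50-13:30, 14:55-17:45.
Ugo free: 09:40-14:30, 15:15-16:10, 17:20-18:00.
Omar free: 10:20-12:40, 13:10-13:45, 15:55-18:00 (invert busy blocks within the working day).
Xiulan free: 08:15-13:50, 15:40-15:50, 16:15-18:00.
Oliver free: 08:20-14:20, 15:15-18:00.
Tomás ∩ Jun: 10:20-13:30, 15:45-17:45.
Tomás ∩ Jun ∩ Ugo: 10:20-13:30, 15:45-16:10, 17:20-17:45.
Tomás ∩ Jun ∩ Ugo ∩ Omar: 10:20-12:40, 13:10-13:30, 15:55-16:10, 17:20-17:45.
Tomás ∩ Jun ∩ Ugo ∩ Omar ∩ Xiulan: 10:20-12:40, 13:10-13:30, 17:20-17:45.
Tomás ∩ Jun ∩ Ugo ∩ Omar ∩ Xiulan ∩ Oliver: 10:20-12:40, 13:10-13:30, 17:20-17:45.
The first common window of at least 90 minutes is 10:20-12:40, so the earliest start is 10:20.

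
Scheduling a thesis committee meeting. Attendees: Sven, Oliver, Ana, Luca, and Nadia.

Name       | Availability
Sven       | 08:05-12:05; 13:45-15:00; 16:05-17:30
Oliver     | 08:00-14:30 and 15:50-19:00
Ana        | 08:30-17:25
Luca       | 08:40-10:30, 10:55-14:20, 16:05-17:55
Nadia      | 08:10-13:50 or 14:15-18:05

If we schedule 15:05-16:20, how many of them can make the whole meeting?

Ana and Nadia can make the full 15:05-16:20 slot — that's 2.

2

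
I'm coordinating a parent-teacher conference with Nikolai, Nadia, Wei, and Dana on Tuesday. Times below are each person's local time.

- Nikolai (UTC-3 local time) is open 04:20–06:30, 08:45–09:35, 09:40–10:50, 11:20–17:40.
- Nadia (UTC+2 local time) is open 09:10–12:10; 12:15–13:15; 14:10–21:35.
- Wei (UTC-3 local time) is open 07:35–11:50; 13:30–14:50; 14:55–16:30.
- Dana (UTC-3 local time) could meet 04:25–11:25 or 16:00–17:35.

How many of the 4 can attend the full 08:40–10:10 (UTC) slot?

Nikolai in UTC: 07:20-09:30, 11:45-12:35, 12:40-13:50, 14:20-20:40 (add 3h to convert from UTC-3).
Nadia in UTC: 07:10-10:10, 10:15-11:15, 12:10-19:35 (subtract 2h to convert from UTC+2).
Wei in UTC: 10:35-14:50, 16:30-17:50, 17:55-19:30 (add 3h to convert from UTC-3).
Dana in UTC: 07:25-14:25, 19:00-20:35 (add 3h to convert from UTC-3).
Nadia and Dana can make the full 08:40-10:10 slot — that's 2.

2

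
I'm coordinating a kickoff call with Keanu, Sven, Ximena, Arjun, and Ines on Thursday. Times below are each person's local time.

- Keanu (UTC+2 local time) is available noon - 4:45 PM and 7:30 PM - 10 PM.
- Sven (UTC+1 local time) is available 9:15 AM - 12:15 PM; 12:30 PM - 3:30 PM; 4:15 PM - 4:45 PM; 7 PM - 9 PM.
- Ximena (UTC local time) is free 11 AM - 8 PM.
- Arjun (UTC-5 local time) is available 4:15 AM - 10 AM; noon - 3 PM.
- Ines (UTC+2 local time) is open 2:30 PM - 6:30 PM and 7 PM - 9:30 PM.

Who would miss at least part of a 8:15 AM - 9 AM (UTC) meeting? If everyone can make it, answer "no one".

Keanu in UTC: 10:00-14:45, 17:30-20:00 (subtract 2h to convert from UTC+2).
Sven in UTC: 08:15-11:15, 11:30-14:30, 15:15-15:45, 18:00-20:00 (subtract 1h to convert from UTC+1).
Ximena in UTC: 11:00-20:00.
Arjun in UTC: 09:15-15:00, 17:00-20:00 (add 5h to convert from UTC-5).
Ines in UTC: 12:30-16:30, 17:00-19:30 (subtract 2h to convert from UTC+2).
Keanu: not fully free for 08:15-09:00. Sven: free for 08:15-09:00. Ximena: not fully free for 08:15-09:00. Arjun: not fully free for 08:15-09:00. Ines: not fully free for 08:15-09:00.

Arjun, Ines, Keanu, Ximena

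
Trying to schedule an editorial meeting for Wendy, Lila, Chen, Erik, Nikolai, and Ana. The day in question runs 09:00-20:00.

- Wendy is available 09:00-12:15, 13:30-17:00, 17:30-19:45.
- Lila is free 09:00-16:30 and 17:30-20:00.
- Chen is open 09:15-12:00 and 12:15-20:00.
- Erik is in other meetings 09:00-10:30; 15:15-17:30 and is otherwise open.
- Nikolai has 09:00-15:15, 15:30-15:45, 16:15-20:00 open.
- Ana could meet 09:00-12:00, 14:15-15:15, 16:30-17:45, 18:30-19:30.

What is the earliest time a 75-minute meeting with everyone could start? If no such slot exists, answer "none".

10:30

Wendy free: 09:00-12:15, 13:30-17:00, 17:30-19:45.
Lila free: 09:00-16:30, 17:30-20:00.
Chen free: 09:15-12:00, 12:15-20:00.
Erik free: 10:30-15:15, 17:30-20:00 (invert busy blocks within the working day).
Nikolai free: 09:00-15:15, 15:30-15:45, 16:15-20:00.
Ana free: 09:00-12:00, 14:15-15:15, 16:30-17:45, 18:30-19:30.
Wendy ∩ Lila: 09:00-12:15, 13:30-16:30, 17:30-19:45.
Wendy ∩ Lila ∩ Chen: 09:15-12:00, 13:30-16:30, 17:30-19:45.
Wendy ∩ Lila ∩ Chen ∩ Erik: 10:30-12:00, 13:30-15:15, 17:30-19:45.
Wendy ∩ Lila ∩ Chen ∩ Erik ∩ Nikolai: 10:30-12:00, 13:30-15:15, 17:30-19:45.
Wendy ∩ Lila ∩ Chen ∩ Erik ∩ Nikolai ∩ Ana: 10:30-12:00, 14:15-15:15, 17:30-17:45, 18:30-19:30.
The first common window of at least 75 minutes is 10:30-12:00, so the earliest start is 10:30.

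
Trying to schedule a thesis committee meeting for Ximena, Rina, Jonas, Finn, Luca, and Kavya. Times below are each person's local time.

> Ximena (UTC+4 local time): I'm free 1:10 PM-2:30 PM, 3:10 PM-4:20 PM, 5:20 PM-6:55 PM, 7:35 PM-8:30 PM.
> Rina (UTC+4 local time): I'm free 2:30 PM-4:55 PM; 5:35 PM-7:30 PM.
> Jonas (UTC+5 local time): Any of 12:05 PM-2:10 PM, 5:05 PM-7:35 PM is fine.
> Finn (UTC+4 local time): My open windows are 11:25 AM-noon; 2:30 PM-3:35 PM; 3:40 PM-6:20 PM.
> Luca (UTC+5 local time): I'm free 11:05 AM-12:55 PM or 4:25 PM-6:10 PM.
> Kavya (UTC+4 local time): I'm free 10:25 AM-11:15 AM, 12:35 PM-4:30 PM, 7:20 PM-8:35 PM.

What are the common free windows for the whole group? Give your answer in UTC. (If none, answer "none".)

Ximena in UTC: 09:10-10:30, 11:10-12:20, 13:20-14:55, 15:35-16:30 (subtract 4h to convert from UTC+4).
Rina in UTC: 10:30-12:55, 13:35-15:30 (subtract 4h to convert from UTC+4).
Jonas in UTC: 07:05-09:10, 12:05-14:35 (subtract 5h to convert from UTC+5).
Finn in UTC: 07:25-08:00, 10:30-11:35, 11:40-14:20 (subtract 4h to convert from UTC+4).
Luca in UTC: 06:05-07:55, 11:25-13:10 (subtract 5h to convert from UTC+5).
Kavya in UTC: 06:25-07:15, 08:35-12:30, 15:20-16:35 (subtract 4h to convert from UTC+4).
Ximena ∩ Rina: 11:10-12:20, 13:35-14:55.
Ximena ∩ Rina ∩ Jonas: 12:05-12:20, 13:35-14:35.
Ximena ∩ Rina ∩ Jonas ∩ Finn: 12:05-12:20, 13:35-14:20.
Ximena ∩ Rina ∩ Jonas ∩ Finn ∩ Luca: 12:05-12:20.
Ximena ∩ Rina ∩ Jonas ∩ Finn ∩ Luca ∩ Kavya: 12:05-12:20.
Those are the intersection windows.

12:05-12:20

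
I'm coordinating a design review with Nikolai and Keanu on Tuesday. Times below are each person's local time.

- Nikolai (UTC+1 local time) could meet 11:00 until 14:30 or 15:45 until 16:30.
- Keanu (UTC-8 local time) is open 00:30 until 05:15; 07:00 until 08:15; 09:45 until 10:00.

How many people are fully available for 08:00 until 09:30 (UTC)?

Nikolai in UTC: 10:00-13:30, 14:45-15:30 (subtract 1h to convert from UTC+1).
Keanu in UTC: 08:30-13:15, 15:00-16:15, 17:45-18:00 (add 8h to convert from UTC-8).
nobody can make the full 08:00-09:30 slot — that's 0.

0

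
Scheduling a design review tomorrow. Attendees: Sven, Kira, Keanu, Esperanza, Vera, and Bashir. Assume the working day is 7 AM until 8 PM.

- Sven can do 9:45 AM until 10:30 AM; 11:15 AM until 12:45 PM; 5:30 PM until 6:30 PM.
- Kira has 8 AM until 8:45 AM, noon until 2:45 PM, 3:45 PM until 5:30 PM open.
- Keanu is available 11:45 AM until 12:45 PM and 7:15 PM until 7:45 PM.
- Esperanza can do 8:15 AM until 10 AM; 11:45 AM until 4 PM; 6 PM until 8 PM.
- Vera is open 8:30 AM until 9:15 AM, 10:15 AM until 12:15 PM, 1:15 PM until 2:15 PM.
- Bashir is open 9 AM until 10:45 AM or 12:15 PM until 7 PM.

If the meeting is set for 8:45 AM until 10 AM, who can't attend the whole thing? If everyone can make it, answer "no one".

Bashir, Keanu, Kira, Sven, Vera

Sven: not fully free for 08:45-10:00. Kira: not fully free for 08:45-10:00. Keanu: not fully free for 08:45-10:00. Esperanza: free for 08:45-10:00. Vera: not fully free for 08:45-10:00. Bashir: not fully free for 08:45-10:00.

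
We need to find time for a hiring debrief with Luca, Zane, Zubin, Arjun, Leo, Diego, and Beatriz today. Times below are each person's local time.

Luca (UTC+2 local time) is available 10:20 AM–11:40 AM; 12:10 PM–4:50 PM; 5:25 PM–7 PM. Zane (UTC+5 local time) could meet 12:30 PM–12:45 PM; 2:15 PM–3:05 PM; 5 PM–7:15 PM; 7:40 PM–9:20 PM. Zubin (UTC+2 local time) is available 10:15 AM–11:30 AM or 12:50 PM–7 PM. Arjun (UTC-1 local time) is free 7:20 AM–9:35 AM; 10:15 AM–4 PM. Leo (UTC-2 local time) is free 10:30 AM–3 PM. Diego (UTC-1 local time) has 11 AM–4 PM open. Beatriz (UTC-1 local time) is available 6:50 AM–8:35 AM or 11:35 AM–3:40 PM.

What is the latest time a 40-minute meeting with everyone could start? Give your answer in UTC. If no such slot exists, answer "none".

15:40

Luca in UTC: 08:20-09:40, 10:10-14:50, 15:25-17:00 (subtract 2h to convert from UTC+2).
Zane in UTC: 07:30-07:45, 09:15-10:05, 12:00-14:15, 14:40-16:20 (subtract 5h to convert from UTC+5).
Zubin in UTC: 08:15-09:30, 10:50-17:00 (subtract 2h to convert from UTC+2).
Arjun in UTC: 08:20-10:35, 11:15-17:00 (add 1h to convert from UTC-1).
Leo in UTC: 12:30-17:00 (add 2h to convert from UTC-2).
Diego in UTC: 12:00-17:00 (add 1h to convert from UTC-1).
Beatriz in UTC: 07:50-09:35, 12:35-16:40 (add 1h to convert from UTC-1).
Luca ∩ Zane: 09:15-09:40, 12:00-14:15, 14:40-14:50, 15:25-16:20.
Luca ∩ Zane ∩ Zubin: 09:15-09:30, 12:00-14:15, 14:40-14:50, 15:25-16:20.
Luca ∩ Zane ∩ Zubin ∩ Arjun: 09:15-09:30, 12:00-14:15, 14:40-14:50, 15:25-16:20.
Luca ∩ Zane ∩ Zubin ∩ Arjun ∩ Leo: 12:30-14:15, 14:40-14:50, 15:25-16:20.
Luca ∩ Zane ∩ Zubin ∩ Arjun ∩ Leo ∩ Diego: 12:30-14:15, 14:40-14:50, 15:25-16:20.
Luca ∩ Zane ∩ Zubin ∩ Arjun ∩ Leo ∩ Diego ∩ Beatriz: 12:35-14:15, 14:40-14:50, 15:25-16:20.
Those are the intersection windows.
The last common window of at least 40 minutes is 15:25-16:20; a 40-minute meeting can start as late as 15:40 and still end by 16:20.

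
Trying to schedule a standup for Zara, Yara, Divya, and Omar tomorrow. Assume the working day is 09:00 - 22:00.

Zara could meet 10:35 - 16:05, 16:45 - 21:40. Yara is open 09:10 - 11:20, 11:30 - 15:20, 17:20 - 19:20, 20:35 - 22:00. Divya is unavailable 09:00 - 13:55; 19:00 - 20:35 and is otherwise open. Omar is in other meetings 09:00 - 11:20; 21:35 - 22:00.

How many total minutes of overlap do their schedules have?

245

Zara free: 10:35-16:05, 16:45-21:40.
Yara free: 09:10-11:20, 11:30-15:20, 17:20-19:20, 20:35-22:00.
Divya free: 13:55-19:00, 20:35-22:00 (invert busy blocks within the working day).
Omar free: 11:20-21:35 (invert busy blocks within the working day).
Zara ∩ Yara: 10:35-11:20, 11:30-15:20, 17:20-19:20, 20:35-21:40.
Zara ∩ Yara ∩ Divya: 13:55-15:20, 17:20-19:00, 20:35-21:40.
Zara ∩ Yara ∩ Divya ∩ Omar: 13:55-15:20, 17:20-19:00, 20:35-21:35.
Those are the intersection windows.
Summing the common windows: 85 + 100 + 60 = 245 minutes.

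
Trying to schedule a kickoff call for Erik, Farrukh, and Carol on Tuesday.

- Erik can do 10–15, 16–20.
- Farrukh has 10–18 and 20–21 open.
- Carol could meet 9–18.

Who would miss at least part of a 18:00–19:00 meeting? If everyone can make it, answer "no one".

Carol, Farrukh

Erik: free for 18:00-19:00. Farrukh: not fully free for 18:00-19:00. Carol: not fully free for 18:00-19:00.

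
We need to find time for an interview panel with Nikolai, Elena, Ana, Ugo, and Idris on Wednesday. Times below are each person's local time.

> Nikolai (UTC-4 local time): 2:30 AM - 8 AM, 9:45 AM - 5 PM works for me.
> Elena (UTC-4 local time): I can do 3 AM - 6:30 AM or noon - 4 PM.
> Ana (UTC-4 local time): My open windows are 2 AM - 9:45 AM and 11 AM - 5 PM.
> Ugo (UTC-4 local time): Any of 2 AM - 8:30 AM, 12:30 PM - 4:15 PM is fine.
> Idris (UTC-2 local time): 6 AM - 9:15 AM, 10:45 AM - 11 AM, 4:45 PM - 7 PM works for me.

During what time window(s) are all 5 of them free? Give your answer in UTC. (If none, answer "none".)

08:00-10:30, 18:45-20:00

Nikolai in UTC: 06:30-12:00, 13:45-21:00 (add 4h to convert from UTC-4).
Elena in UTC: 07:00-10:30, 16:00-20:00 (add 4h to convert from UTC-4).
Ana in UTC: 06:00-13:45, 15:00-21:00 (add 4h to convert from UTC-4).
Ugo in UTC: 06:00-12:30, 16:30-20:15 (add 4h to convert from UTC-4).
Idris in UTC: 08:00-11:15, 12:45-13:00, 18:45-21:00 (add 2h to convert from UTC-2).
Nikolai ∩ Elena: 07:00-10:30, 16:00-20:00.
Nikolai ∩ Elena ∩ Ana: 07:00-10:30, 16:00-20:00.
Nikolai ∩ Elena ∩ Ana ∩ Ugo: 07:00-10:30, 16:30-20:00.
Nikolai ∩ Elena ∩ Ana ∩ Ugo ∩ Idris: 08:00-10:30, 18:45-20:00.
Those are the intersection windows.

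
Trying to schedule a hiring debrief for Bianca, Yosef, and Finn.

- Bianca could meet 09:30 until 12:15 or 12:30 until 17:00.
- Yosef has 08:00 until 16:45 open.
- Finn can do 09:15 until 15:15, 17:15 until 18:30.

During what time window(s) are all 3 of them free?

Bianca ∩ Yosef: 09:30-12:15, 12:30-16:45.
Bianca ∩ Yosef ∩ Finn: 09:30-12:15, 12:30-15:15.

09:30-12:15, 12:30-15:15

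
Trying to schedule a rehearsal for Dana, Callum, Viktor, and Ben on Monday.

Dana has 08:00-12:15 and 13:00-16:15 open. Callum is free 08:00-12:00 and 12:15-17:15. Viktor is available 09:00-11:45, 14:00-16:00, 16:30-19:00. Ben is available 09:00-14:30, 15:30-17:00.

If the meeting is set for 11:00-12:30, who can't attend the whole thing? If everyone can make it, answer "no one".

Dana: not fully free for 11:00-12:30. Callum: not fully free for 11:00-12:30. Viktor: not fully free for 11:00-12:30. Ben: free for 11:00-12:30.

Callum, Dana, Viktor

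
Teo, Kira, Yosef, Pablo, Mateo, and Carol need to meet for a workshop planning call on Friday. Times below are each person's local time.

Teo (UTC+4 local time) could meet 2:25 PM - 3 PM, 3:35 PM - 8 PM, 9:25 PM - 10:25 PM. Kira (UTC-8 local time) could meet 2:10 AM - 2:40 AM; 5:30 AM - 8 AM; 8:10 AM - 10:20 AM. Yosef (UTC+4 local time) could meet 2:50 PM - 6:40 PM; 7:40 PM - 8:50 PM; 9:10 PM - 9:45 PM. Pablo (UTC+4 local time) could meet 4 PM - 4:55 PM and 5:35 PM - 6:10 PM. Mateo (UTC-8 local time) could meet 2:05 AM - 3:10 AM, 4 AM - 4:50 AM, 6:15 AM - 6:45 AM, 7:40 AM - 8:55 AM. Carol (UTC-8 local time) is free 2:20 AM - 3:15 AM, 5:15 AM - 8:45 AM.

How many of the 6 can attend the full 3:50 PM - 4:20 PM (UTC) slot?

Teo in UTC: 10:25-11:00, 11:35-16:00, 17:25-18:25 (subtract 4h to convert from UTC+4).
Kira in UTC: 10:10-10:40, 13:30-16:00, 16:10-18:20 (add 8h to convert from UTC-8).
Yosef in UTC: 10:50-14:40, 15:40-16:50, 17:10-17:45 (subtract 4h to convert from UTC+4).
Pablo in UTC: 12:00-12:55, 13:35-14:10 (subtract 4h to convert from UTC+4).
Mateo in UTC: 10:05-11:10, 12:00-12:50, 14:15-14:45, 15:40-16:55 (add 8h to convert from UTC-8).
Carol in UTC: 10:20-11:15, 13:15-16:45 (add 8h to convert from UTC-8).
Yosef, Mateo, and Carol can make the full 15:50-16:20 slot — that's 3.

3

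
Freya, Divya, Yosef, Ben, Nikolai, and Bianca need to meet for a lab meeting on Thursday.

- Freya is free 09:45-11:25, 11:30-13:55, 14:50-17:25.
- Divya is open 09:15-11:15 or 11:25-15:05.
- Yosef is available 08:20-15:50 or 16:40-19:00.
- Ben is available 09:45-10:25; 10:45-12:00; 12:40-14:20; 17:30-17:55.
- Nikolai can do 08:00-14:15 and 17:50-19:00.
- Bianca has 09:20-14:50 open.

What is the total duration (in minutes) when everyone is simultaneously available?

Freya ∩ Divya: 09:45-11:15, 11:30-13:55, 14:50-15:05.
Freya ∩ Divya ∩ Yosef: 09:45-11:15, 11:30-13:55, 14:50-15:05.
Freya ∩ Divya ∩ Yosef ∩ Ben: 09:45-10:25, 10:45-11:15, 11:30-12:00, 12:40-13:55.
Freya ∩ Divya ∩ Yosef ∩ Ben ∩ Nikolai: 09:45-10:25, 10:45-11:15, 11:30-12:00, 12:40-13:55.
Freya ∩ Divya ∩ Yosef ∩ Ben ∩ Nikolai ∩ Bianca: 09:45-10:25, 10:45-11:15, 11:30-12:00, 12:40-13:55.
Those are the intersection windows.
Summing the common windows: 40 + 30 + 30 + 75 = 175 minutes.

175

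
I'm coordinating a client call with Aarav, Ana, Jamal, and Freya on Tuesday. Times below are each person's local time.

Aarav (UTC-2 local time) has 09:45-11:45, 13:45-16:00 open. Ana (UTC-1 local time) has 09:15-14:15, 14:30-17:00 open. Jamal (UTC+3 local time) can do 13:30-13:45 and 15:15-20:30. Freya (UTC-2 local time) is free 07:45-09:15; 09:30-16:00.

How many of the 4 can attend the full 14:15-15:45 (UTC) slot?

2

Aarav in UTC: 11:45-13:45, 15:45-18:00 (add 2h to convert from UTC-2).
Ana in UTC: 10:15-15:15, 15:30-18:00 (add 1h to convert from UTC-1).
Jamal in UTC: 10:30-10:45, 12:15-17:30 (subtract 3h to convert from UTC+3).
Freya in UTC: 09:45-11:15, 11:30-18:00 (add 2h to convert from UTC-2).
Jamal and Freya can make the full 14:15-15:45 slot — that's 2.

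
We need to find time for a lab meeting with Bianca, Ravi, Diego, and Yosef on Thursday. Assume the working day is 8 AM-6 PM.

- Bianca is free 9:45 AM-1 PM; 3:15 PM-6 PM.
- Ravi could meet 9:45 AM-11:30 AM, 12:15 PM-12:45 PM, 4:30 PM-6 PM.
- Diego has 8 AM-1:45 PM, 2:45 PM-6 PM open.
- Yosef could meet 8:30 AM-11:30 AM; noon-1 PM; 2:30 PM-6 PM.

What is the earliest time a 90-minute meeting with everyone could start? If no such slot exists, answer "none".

Bianca ∩ Ravi: 09:45-11:30, 12:15-12:45, 16:30-18:00.
Bianca ∩ Ravi ∩ Diego: 09:45-11:30, 12:15-12:45, 16:30-18:00.
Bianca ∩ Ravi ∩ Diego ∩ Yosef: 09:45-11:30, 12:15-12:45, 16:30-18:00.
So the common availability across everyone is 09:45-11:30, 12:15-12:45, 16:30-18:00.
The first common window of at least 90 minutes is 09:45-11:30, so the earliest start is 09:45.

09:45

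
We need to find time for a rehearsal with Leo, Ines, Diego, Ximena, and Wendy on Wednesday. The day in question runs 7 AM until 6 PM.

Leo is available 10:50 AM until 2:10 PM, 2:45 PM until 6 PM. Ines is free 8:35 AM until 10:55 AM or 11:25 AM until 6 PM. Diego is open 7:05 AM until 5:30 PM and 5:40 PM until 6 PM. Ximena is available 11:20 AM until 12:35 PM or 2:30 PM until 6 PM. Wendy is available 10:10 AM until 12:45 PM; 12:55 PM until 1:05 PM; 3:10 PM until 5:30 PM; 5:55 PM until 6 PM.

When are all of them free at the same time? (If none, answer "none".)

11:25-12:35, 15:10-17:30, 17:55-18:00

Leo ∩ Ines: 10:50-10:55, 11:25-14:10, 14:45-18:00.
Leo ∩ Ines ∩ Diego: 10:50-10:55, 11:25-14:10, 14:45-17:30, 17:40-18:00.
Leo ∩ Ines ∩ Diego ∩ Ximena: 11:25-12:35, 14:45-17:30, 17:40-18:00.
Leo ∩ Ines ∩ Diego ∩ Ximena ∩ Wendy: 11:25-12:35, 15:10-17:30, 17:55-18:00.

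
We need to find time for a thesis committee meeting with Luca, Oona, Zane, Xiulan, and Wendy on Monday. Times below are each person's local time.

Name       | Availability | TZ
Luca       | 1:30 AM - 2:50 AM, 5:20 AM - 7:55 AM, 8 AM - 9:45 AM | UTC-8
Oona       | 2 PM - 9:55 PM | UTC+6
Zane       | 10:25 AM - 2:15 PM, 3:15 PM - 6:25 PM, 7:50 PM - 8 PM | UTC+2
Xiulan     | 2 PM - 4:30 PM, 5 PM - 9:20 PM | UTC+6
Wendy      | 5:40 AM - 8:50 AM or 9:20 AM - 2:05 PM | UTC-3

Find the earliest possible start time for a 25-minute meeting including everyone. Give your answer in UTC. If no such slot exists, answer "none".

09:30

Luca in UTC: 09:30-10:50, 13:20-15:55, 16:00-17:45 (add 8h to convert from UTC-8).
Oona in UTC: 08:00-15:55 (subtract 6h to convert from UTC+6).
Zane in UTC: 08:25-12:15, 13:15-16:25, 17:50-18:00 (subtract 2h to convert from UTC+2).
Xiulan in UTC: 08:00-10:30, 11:00-15:20 (subtract 6h to convert from UTC+6).
Wendy in UTC: 08:40-11:50, 12:20-17:05 (add 3h to convert from UTC-3).
Luca ∩ Oona: 09:30-10:50, 13:20-15:55.
Luca ∩ Oona ∩ Zane: 09:30-10:50, 13:20-15:55.
Luca ∩ Oona ∩ Zane ∩ Xiulan: 09:30-10:30, 13:20-15:20.
Luca ∩ Oona ∩ Zane ∩ Xiulan ∩ Wendy: 09:30-10:30, 13:20-15:20.
The first common window of at least 25 minutes is 09:30-10:30, so the earliest start is 09:30.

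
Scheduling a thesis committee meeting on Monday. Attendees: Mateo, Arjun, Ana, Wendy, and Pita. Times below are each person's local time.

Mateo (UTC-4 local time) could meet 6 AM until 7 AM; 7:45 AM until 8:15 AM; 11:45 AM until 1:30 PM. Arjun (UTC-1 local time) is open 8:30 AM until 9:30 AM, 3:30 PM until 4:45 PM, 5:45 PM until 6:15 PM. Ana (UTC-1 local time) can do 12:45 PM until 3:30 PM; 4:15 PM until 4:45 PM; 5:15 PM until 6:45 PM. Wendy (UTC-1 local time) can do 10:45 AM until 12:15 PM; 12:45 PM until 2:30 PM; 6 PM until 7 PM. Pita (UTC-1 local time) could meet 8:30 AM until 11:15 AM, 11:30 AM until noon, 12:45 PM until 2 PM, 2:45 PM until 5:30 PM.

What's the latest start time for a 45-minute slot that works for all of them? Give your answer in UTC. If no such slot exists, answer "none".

none

Mateo in UTC: 10:00-11:00, 11:45-12:15, 15:45-17:30 (add 4h to convert from UTC-4).
Arjun in UTC: 09:30-10:30, 16:30-17:45, 18:45-19:15 (add 1h to convert from UTC-1).
Ana in UTC: 13:45-16:30, 17:15-17:45, 18:15-19:45 (add 1h to convert from UTC-1).
Wendy in UTC: 11:45-13:15, 13:45-15:30, 19:00-20:00 (add 1h to convert from UTC-1).
Pita in UTC: 09:30-12:15, 12:30-13:00, 13:45-15:00, 15:45-18:30 (add 1h to convert from UTC-1).
Mateo ∩ Arjun: 10:00-10:30, 16:30-17:30.
Mateo ∩ Arjun ∩ Ana: 17:15-17:30.
Mateo ∩ Arjun ∩ Ana ∩ Wendy: ∅.
Mateo ∩ Arjun ∩ Ana ∩ Wendy ∩ Pita: ∅.
There is no time when everyone is free.
No common window is at least 45 minutes long.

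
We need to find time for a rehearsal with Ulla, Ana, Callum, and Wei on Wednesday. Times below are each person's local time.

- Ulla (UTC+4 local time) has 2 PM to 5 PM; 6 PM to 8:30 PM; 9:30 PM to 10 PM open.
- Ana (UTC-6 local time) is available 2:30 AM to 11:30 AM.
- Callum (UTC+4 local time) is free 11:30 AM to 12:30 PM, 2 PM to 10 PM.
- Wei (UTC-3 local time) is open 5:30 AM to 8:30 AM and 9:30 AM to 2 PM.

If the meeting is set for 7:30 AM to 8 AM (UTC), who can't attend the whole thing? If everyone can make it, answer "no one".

Ulla in UTC: 10:00-13:00, 14:00-16:30, 17:30-18:00 (subtract 4h to convert from UTC+4).
Ana in UTC: 08:30-17:30 (add 6h to convert from UTC-6).
Callum in UTC: 07:30-08:30, 10:00-18:00 (subtract 4h to convert from UTC+4).
Wei in UTC: 08:30-11:30, 12:30-17:00 (add 3h to convert from UTC-3).
Ulla: not fully free for 07:30-08:00. Ana: not fully free for 07:30-08:00. Callum: free for 07:30-08:00. Wei: not fully free for 07:30-08:00.

Ana, Ulla, Wei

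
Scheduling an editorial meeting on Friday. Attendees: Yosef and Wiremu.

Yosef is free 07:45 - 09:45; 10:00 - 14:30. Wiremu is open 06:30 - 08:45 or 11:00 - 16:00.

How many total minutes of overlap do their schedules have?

Yosef ∩ Wiremu: 07:45-08:45, 11:00-14:30.
Those are the intersection windows.
Summing the common windows: 60 + 210 = 270 minutes.

270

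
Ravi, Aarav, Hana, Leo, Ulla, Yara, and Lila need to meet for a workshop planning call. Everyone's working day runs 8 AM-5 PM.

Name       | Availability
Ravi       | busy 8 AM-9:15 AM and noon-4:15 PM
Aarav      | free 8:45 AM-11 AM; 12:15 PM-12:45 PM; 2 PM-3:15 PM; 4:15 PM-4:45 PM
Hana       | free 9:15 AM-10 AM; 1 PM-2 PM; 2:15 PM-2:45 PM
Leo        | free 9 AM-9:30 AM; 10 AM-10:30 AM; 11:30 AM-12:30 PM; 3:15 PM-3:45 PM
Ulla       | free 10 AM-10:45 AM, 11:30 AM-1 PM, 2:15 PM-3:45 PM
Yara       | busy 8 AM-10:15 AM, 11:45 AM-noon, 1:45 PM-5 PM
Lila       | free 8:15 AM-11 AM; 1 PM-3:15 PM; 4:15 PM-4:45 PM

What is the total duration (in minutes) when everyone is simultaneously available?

0

Ravi free: 09:15-12:00, 16:15-17:00 (invert busy blocks within the working day).
Aarav free: 08:45-11:00, 12:15-12:45, 14:00-15:15, 16:15-16:45.
Hana free: 09:15-10:00, 13:00-14:00, 14:15-14:45.
Leo free: 09:00-09:30, 10:00-10:30, 11:30-12:30, 15:15-15:45.
Ulla free: 10:00-10:45, 11:30-13:00, 14:15-15:45.
Yara free: 10:15-11:45, 12:00-13:45 (invert busy blocks within the working day).
Lila free: 08:15-11:00, 13:00-15:15, 16:15-16:45.
Ravi ∩ Aarav: 09:15-11:00, 16:15-16:45.
Ravi ∩ Aarav ∩ Hana: 09:15-10:00.
Ravi ∩ Aarav ∩ Hana ∩ Leo: 09:15-09:30.
Ravi ∩ Aarav ∩ Hana ∩ Leo ∩ Ulla: ∅.
Ravi ∩ Aarav ∩ Hana ∩ Leo ∩ Ulla ∩ Yara: ∅.
Ravi ∩ Aarav ∩ Hana ∩ Leo ∩ Ulla ∩ Yara ∩ Lila: ∅.
There is no time when everyone is free.
There is no common window, so the total is 0 minutes.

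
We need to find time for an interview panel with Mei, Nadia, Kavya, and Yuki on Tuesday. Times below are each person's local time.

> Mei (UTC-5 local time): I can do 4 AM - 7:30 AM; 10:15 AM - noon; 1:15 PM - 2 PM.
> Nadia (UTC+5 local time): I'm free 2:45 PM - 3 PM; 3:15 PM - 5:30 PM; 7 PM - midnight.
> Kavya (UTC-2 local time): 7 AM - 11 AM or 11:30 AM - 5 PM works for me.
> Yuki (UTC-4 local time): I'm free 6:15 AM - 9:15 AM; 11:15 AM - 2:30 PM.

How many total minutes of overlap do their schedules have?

Mei in UTC: 09:00-12:30, 15:15-17:00, 18:15-19:00 (add 5h to convert from UTC-5).
Nadia in UTC: 09:45-10:00, 10:15-12:30, 14:00-19:00 (subtract 5h to convert from UTC+5).
Kavya in UTC: 09:00-13:00, 13:30-19:00 (add 2h to convert from UTC-2).
Yuki in UTC: 10:15-13:15, 15:15-18:30 (add 4h to convert from UTC-4).
Mei ∩ Nadia: 09:45-10:00, 10:15-12:30, 15:15-17:00, 18:15-19:00.
Mei ∩ Nadia ∩ Kavya: 09:45-10:00, 10:15-12:30, 15:15-17:00, 18:15-19:00.
Mei ∩ Nadia ∩ Kavya ∩ Yuki: 10:15-12:30, 15:15-17:00, 18:15-18:30.
Summing the common windows: 135 + 105 + 15 = 255 minutes.

255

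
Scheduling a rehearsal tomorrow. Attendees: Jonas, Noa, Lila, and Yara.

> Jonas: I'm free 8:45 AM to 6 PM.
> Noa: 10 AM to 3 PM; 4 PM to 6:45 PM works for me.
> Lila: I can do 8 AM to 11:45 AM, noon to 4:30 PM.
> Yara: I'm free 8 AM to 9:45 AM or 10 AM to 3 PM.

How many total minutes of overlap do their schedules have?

Jonas ∩ Noa: 10:00-15:00, 16:00-18:00.
Jonas ∩ Noa ∩ Lila: 10:00-11:45, 12:00-15:00, 16:00-16:30.
Jonas ∩ Noa ∩ Lila ∩ Yara: 10:00-11:45, 12:00-15:00.
Those are the intersection windows.
Summing the common windows: 105 + 180 = 285 minutes.

285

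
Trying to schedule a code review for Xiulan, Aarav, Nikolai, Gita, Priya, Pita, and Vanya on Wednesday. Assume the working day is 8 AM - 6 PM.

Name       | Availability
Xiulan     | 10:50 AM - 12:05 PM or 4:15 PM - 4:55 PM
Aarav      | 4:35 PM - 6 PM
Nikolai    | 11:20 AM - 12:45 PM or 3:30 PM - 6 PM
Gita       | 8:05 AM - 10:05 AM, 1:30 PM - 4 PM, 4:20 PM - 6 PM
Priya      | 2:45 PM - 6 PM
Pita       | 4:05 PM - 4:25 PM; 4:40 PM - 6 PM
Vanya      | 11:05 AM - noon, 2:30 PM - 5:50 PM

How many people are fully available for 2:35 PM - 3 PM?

Gita and Vanya can make the full 14:35-15:00 slot — that's 2.

2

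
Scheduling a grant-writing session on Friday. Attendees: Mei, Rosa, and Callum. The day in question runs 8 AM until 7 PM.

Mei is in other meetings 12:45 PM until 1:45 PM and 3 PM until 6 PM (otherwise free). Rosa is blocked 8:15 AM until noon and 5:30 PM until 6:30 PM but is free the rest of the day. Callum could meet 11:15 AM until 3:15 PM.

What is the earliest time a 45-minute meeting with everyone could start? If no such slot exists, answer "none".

Mei free: 08:00-12:45, 13:45-15:00, 18:00-19:00 (invert busy blocks within the working day).
Rosa free: 08:00-08:15, 12:00-17:30, 18:30-19:00 (invert busy blocks within the working day).
Callum free: 11:15-15:15.
Mei ∩ Rosa: 08:00-08:15, 12:00-12:45, 13:45-15:00, 18:30-19:00.
Mei ∩ Rosa ∩ Callum: 12:00-12:45, 13:45-15:00.
The first common window of at least 45 minutes is 12:00-12:45, so the earliest start is 12:00.

12:00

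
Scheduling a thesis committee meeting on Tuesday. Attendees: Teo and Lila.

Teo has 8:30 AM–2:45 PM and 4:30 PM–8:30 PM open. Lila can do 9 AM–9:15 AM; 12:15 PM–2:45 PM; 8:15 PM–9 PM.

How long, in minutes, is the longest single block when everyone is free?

Teo ∩ Lila: 09:00-09:15, 12:15-14:45, 20:15-20:30.
Those are the intersection windows.
The longest is 12:15-14:45 at 150 minutes.

150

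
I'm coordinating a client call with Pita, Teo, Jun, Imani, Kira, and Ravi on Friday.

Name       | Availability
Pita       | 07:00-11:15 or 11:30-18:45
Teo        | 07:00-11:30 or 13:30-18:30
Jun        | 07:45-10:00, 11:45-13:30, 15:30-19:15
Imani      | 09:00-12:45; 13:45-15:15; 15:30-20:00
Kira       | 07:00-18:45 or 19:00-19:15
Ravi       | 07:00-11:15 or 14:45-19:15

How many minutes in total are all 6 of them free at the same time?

240

Pita ∩ Teo: 07:00-11:15, 13:30-18:30.
Pita ∩ Teo ∩ Jun: 07:45-10:00, 15:30-18:30.
Pita ∩ Teo ∩ Jun ∩ Imani: 09:00-10:00, 15:30-18:30.
Pita ∩ Teo ∩ Jun ∩ Imani ∩ Kira: 09:00-10:00, 15:30-18:30.
Pita ∩ Teo ∩ Jun ∩ Imani ∩ Kira ∩ Ravi: 09:00-10:00, 15:30-18:30.
Summing the common windows: 60 + 180 = 240 minutes.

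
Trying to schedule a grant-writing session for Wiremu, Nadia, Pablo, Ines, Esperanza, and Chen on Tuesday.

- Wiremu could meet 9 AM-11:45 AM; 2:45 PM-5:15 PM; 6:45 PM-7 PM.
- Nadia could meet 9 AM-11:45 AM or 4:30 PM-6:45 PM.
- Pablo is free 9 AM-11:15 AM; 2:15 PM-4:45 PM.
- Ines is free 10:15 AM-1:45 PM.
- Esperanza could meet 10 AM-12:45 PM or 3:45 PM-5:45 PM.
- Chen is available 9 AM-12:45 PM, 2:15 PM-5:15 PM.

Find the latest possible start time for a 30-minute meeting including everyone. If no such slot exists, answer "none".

Wiremu ∩ Nadia: 09:00-11:45, 16:30-17:15.
Wiremu ∩ Nadia ∩ Pablo: 09:00-11:15, 16:30-16:45.
Wiremu ∩ Nadia ∩ Pablo ∩ Ines: 10:15-11:15.
Wiremu ∩ Nadia ∩ Pablo ∩ Ines ∩ Esperanza: 10:15-11:15.
Wiremu ∩ Nadia ∩ Pablo ∩ Ines ∩ Esperanza ∩ Chen: 10:15-11:15.
The last common window of at least 30 minutes is 10:15-11:15; a 30-minute meeting can start as late as 10:45 and still end by 11:15.

10:45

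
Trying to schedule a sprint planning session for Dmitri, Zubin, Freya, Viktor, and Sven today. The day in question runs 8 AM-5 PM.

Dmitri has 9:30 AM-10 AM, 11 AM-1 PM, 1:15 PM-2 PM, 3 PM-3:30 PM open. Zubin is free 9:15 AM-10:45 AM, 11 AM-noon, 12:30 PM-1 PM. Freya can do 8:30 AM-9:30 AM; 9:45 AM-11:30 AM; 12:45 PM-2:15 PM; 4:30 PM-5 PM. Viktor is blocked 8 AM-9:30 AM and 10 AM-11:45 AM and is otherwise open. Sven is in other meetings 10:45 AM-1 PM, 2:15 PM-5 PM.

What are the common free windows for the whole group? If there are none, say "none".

09:45-10:00

Dmitri free: 09:30-10:00, 11:00-13:00, 13:15-14:00, 15:00-15:30.
Zubin free: 09:15-10:45, 11:00-12:00, 12:30-13:00.
Freya free: 08:30-09:30, 09:45-11:30, 12:45-14:15, 16:30-17:00.
Viktor free: 09:30-10:00, 11:45-17:00 (invert busy blocks within the working day).
Sven free: 08:00-10:45, 13:00-14:15 (invert busy blocks within the working day).
Dmitri ∩ Zubin: 09:30-10:00, 11:00-12:00, 12:30-13:00.
Dmitri ∩ Zubin ∩ Freya: 09:45-10:00, 11:00-11:30, 12:45-13:00.
Dmitri ∩ Zubin ∩ Freya ∩ Viktor: 09:45-10:00, 12:45-13:00.
Dmitri ∩ Zubin ∩ Freya ∩ Viktor ∩ Sven: 09:45-10:00.
So the common availability across everyone is 09:45-10:00.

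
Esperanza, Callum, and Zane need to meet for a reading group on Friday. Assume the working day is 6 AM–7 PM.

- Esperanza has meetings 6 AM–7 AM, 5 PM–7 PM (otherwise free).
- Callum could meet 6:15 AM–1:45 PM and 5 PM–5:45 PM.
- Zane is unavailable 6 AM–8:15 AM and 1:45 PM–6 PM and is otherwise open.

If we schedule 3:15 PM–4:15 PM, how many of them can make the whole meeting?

Esperanza free: 07:00-17:00 (invert busy blocks within the working day).
Callum free: 06:15-13:45, 17:00-17:45.
Zane free: 08:15-13:45, 18:00-19:00 (invert busy blocks within the working day).
Esperanza can make the full 15:15-16:15 slot — that's 1.

1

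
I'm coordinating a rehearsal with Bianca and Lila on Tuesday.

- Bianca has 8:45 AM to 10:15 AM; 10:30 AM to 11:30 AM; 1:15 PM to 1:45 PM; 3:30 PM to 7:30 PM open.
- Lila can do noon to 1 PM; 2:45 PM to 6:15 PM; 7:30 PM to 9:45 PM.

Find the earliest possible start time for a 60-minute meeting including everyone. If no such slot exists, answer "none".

Bianca ∩ Lila: 15:30-18:15.
So the common availability across everyone is 15:30-18:15.
The first common window of at least 60 minutes is 15:30-18:15, so the earliest start is 15:30.

15:30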